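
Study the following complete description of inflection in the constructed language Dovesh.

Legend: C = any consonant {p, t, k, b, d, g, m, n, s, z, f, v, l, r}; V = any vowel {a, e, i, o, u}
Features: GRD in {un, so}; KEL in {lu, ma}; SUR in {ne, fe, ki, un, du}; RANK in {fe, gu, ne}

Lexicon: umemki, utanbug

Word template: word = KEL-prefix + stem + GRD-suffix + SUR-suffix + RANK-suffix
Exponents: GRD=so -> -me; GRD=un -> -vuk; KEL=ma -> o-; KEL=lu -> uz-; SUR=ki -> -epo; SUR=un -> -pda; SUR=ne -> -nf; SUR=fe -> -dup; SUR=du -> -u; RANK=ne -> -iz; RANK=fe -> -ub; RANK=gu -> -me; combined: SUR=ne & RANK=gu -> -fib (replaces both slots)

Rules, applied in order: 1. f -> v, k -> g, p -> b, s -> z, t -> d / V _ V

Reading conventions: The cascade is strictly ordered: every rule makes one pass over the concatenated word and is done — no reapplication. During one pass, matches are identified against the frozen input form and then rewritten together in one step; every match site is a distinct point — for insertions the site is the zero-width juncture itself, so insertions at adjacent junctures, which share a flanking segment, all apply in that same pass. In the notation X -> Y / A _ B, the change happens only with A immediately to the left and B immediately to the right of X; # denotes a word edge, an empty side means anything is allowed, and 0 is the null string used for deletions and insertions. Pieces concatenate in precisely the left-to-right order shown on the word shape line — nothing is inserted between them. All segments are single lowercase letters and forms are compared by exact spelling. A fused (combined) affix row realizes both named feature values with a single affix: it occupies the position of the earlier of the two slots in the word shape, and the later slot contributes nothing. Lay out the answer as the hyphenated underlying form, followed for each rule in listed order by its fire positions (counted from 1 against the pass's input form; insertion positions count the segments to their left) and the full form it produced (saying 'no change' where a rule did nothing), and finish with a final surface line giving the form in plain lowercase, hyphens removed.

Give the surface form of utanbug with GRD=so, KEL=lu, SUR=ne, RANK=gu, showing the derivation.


underlying: uz-utanbug-me-fib
1. f -> v, k -> g, p -> b, s -> z, t -> d / V _ V: fires at position(s) 4, 12: uzudanbugmevib
surface: uzudanbugmevib


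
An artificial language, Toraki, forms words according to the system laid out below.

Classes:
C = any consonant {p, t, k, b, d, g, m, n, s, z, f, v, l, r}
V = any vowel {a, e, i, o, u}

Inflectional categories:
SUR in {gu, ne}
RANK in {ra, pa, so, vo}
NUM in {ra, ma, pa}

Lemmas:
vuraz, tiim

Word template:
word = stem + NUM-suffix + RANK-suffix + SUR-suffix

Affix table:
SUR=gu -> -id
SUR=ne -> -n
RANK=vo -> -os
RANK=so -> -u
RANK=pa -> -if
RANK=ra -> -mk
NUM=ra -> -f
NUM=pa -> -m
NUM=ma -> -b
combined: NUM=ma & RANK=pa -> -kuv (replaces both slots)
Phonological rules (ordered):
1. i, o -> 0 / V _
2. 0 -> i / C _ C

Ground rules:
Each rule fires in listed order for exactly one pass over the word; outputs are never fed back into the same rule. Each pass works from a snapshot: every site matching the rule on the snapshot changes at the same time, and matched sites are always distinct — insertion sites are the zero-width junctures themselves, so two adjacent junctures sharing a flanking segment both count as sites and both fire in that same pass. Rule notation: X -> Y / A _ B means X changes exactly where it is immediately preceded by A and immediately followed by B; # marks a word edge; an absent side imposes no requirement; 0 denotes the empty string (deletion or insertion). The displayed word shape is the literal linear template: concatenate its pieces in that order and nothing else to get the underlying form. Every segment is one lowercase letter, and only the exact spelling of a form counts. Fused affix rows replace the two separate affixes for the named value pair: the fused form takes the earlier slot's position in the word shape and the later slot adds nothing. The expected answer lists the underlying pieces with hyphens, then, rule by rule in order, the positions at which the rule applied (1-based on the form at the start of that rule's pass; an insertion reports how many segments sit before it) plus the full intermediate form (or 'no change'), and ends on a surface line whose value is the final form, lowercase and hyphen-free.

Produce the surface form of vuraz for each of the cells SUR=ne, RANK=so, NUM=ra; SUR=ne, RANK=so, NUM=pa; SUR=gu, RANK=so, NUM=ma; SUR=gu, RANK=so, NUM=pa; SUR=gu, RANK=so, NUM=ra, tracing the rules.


cell SUR=ne, RANK=so, NUM=ra:
underlying: vuraz-f-u-n
1. i, o -> 0 / V _: no change
2. 0 -> i / C _ C: inserts after position(s) 5: vurazifun
surface: vurazifun

cell SUR=ne, RANK=so, NUM=pa:
underlying: vuraz-m-u-n
1. i, o -> 0 / V _: no change
2. 0 -> i / C _ C: inserts after position(s) 5: vurazimun
surface: vurazimun

cell SUR=gu, RANK=so, NUM=ma:
underlying: vuraz-b-u-id
1. i, o -> 0 / V _: fires at position(s) 8: vurazbud
2. 0 -> i / C _ C: inserts after position(s) 5: vurazibud
surface: vurazibud

cell SUR=gu, RANK=so, NUM=pa:
underlying: vuraz-m-u-id
1. i, o -> 0 / V _: fires at position(s) 8: vurazmud
2. 0 -> i / C _ C: inserts after position(s) 5: vurazimud
surface: vurazimud

cell SUR=gu, RANK=so, NUM=ra:
underlying: vuraz-f-u-id
1. i, o -> 0 / V _: fires at position(s) 8: vurazfud
2. 0 -> i / C _ C: inserts after position(s) 5: vurazifud
surface: vurazifud


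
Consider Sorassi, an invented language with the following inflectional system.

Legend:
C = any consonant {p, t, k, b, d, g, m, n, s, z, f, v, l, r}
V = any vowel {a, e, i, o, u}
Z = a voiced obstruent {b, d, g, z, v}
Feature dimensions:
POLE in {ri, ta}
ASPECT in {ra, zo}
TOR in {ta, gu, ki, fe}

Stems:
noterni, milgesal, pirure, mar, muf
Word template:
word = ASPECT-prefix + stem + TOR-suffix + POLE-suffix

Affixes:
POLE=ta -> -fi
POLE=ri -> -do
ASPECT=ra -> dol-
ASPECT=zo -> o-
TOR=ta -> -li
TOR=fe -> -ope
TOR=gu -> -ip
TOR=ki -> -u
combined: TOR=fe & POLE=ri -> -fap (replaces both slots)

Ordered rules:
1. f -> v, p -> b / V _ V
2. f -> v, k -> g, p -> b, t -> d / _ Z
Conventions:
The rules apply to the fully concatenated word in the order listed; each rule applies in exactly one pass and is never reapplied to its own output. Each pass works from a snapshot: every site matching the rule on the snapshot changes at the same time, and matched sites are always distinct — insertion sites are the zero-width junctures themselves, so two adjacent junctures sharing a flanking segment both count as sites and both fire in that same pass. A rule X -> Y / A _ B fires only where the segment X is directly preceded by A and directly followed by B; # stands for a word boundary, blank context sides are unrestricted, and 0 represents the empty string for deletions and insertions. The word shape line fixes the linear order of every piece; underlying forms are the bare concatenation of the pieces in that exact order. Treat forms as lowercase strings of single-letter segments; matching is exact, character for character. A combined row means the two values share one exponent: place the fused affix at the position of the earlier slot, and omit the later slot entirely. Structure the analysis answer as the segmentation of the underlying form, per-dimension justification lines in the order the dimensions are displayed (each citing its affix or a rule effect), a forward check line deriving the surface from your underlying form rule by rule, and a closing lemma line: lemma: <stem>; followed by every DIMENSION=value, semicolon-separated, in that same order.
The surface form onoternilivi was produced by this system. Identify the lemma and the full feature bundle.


underlying: o-noterni-li-fi
POLE=ta - signalled by the affix -fi
ASPECT=zo - signalled by the affix o-
TOR=ta - signalled by the affix -li
check: onoternilifi -> onoternilivi -> onoternilivi
lemma: noterni; POLE=ta; ASPECT=zo; TOR=ta


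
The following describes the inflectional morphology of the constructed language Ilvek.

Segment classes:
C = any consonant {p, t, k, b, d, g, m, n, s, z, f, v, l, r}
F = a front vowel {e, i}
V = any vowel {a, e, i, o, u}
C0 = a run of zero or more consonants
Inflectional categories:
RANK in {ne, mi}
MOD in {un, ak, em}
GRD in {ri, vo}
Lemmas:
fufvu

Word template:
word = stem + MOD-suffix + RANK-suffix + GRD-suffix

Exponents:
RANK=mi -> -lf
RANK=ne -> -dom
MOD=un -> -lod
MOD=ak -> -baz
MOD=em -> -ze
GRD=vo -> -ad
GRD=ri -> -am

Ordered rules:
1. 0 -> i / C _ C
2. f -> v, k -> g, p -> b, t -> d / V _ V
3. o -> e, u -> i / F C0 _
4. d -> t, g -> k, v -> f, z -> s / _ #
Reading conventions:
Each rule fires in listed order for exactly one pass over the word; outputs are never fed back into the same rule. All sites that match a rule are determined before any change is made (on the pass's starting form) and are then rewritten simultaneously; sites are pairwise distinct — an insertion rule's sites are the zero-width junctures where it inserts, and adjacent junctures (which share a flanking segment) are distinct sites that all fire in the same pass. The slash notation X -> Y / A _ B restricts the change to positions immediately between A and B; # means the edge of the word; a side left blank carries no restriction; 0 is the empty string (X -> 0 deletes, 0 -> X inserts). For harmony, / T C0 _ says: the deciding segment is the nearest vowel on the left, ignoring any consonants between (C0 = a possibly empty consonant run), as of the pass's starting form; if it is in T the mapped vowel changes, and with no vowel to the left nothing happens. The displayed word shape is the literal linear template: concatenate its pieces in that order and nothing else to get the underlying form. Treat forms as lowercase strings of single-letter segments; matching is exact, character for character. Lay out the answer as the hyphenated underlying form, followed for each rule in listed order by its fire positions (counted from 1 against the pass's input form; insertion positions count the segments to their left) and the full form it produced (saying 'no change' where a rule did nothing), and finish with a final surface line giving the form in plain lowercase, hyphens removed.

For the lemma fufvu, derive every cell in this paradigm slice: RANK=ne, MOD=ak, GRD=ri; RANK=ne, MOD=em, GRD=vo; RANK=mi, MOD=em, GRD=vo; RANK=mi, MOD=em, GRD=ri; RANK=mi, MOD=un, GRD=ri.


cell RANK=ne, MOD=ak, GRD=ri:
underlying: fufvu-baz-dom-am
1. 0 -> i / C _ C: inserts after position(s) 3, 8: fufivubazidomam
2. f -> v, k -> g, p -> b, t -> d / V _ V: fires at position(s) 3: fuvivubazidomam
3. o -> e, u -> i / F C0 _: fires at position(s) 6, 12: fuvivibazidemam
4. d -> t, g -> k, v -> f, z -> s / _ #: no change
surface: fuvivibazidemam

cell RANK=ne, MOD=em, GRD=vo:
underlying: fufvu-ze-dom-ad
1. 0 -> i / C _ C: inserts after position(s) 3: fufivuzedomad
2. f -> v, k -> g, p -> b, t -> d / V _ V: fires at position(s) 3: fuvivuzedomad
3. o -> e, u -> i / F C0 _: fires at position(s) 6, 10: fuvivizedemad
4. d -> t, g -> k, v -> f, z -> s / _ #: fires at position(s) 13: fuvivizedemat
surface: fuvivizedemat

cell RANK=mi, MOD=em, GRD=vo:
underlying: fufvu-ze-lf-ad
1. 0 -> i / C _ C: inserts after position(s) 3, 8: fufivuzelifad
2. f -> v, k -> g, p -> b, t -> d / V _ V: fires at position(s) 3, 11: fuvivuzelivad
3. o -> e, u -> i / F C0 _: fires at position(s) 6: fuvivizelivad
4. d -> t, g -> k, v -> f, z -> s / _ #: fires at position(s) 13: fuvivizelivat
surface: fuvivizelivat

cell RANK=mi, MOD=em, GRD=ri:
underlying: fufvu-ze-lf-am
1. 0 -> i / C _ C: inserts after position(s) 3, 8: fufivuzelifam
2. f -> v, k -> g, p -> b, t -> d / V _ V: fires at position(s) 3, 11: fuvivuzelivam
3. o -> e, u -> i / F C0 _: fires at position(s) 6: fuvivizelivam
4. d -> t, g -> k, v -> f, z -> s / _ #: no change
surface: fuvivizelivam

cell RANK=mi, MOD=un, GRD=ri:
underlying: fufvu-lod-lf-am
1. 0 -> i / C _ C: inserts after position(s) 3, 8, 9: fufivulodilifam
2. f -> v, k -> g, p -> b, t -> d / V _ V: fires at position(s) 3, 13: fuvivulodilivam
3. o -> e, u -> i / F C0 _: fires at position(s) 6: fuvivilodilivam
4. d -> t, g -> k, v -> f, z -> s / _ #: no change
surface: fuvivilodilivam


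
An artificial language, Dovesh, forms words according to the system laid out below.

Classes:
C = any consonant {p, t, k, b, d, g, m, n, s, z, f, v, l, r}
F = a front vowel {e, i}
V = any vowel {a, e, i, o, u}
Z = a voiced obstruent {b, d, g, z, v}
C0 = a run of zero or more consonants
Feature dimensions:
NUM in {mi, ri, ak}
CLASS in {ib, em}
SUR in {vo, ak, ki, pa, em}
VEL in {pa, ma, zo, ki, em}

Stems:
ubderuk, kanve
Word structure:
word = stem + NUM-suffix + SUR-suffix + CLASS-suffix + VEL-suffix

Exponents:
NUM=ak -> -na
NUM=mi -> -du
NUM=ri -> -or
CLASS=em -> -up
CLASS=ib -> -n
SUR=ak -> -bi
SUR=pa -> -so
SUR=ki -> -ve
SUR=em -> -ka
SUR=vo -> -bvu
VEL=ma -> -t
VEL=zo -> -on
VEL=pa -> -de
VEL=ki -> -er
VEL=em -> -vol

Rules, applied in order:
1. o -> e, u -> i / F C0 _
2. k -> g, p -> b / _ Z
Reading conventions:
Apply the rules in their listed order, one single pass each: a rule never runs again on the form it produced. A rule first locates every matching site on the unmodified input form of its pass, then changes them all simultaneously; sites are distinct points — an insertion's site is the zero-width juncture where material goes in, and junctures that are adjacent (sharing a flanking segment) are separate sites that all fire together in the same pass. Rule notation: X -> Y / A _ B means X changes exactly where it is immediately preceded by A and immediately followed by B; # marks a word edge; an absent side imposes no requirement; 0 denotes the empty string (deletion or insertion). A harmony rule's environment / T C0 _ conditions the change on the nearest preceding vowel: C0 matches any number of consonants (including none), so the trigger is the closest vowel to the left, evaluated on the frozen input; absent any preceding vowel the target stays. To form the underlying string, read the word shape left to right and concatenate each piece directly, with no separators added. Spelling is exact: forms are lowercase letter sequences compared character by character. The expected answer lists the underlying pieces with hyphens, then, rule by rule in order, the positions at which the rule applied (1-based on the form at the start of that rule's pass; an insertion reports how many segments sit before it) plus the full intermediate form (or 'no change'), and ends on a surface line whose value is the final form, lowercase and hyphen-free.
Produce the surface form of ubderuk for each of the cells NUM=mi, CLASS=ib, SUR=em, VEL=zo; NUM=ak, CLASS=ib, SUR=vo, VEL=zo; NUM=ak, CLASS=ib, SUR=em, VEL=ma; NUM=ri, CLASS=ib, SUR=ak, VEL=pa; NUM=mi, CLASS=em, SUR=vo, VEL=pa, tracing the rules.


cell NUM=mi, CLASS=ib, SUR=em, VEL=zo:
underlying: ubderuk-du-ka-n-on
1. o -> e, u -> i / F C0 _: fires at position(s) 6: ubderikdukanon
2. k -> g, p -> b / _ Z: fires at position(s) 7: ubderigdukanon
surface: ubderigdukanon

cell NUM=ak, CLASS=ib, SUR=vo, VEL=zo:
underlying: ubderuk-na-bvu-n-on
1. o -> e, u -> i / F C0 _: fires at position(s) 6: ubderiknabvunon
2. k -> g, p -> b / _ Z: no change
surface: ubderiknabvunon

cell NUM=ak, CLASS=ib, SUR=em, VEL=ma:
underlying: ubderuk-na-ka-n-t
1. o -> e, u -> i / F C0 _: fires at position(s) 6: ubderiknakant
2. k -> g, p -> b / _ Z: no change
surface: ubderiknakant

cell NUM=ri, CLASS=ib, SUR=ak, VEL=pa:
underlying: ubderuk-or-bi-n-de
1. o -> e, u -> i / F C0 _: fires at position(s) 6: ubderikorbinde
2. k -> g, p -> b / _ Z: no change
surface: ubderikorbinde

cell NUM=mi, CLASS=em, SUR=vo, VEL=pa:
underlying: ubderuk-du-bvu-up-de
1. o -> e, u -> i / F C0 _: fires at position(s) 6: ubderikdubvuupde
2. k -> g, p -> b / _ Z: fires at position(s) 7, 14: ubderigdubvuubde
surface: ubderigdubvuubde


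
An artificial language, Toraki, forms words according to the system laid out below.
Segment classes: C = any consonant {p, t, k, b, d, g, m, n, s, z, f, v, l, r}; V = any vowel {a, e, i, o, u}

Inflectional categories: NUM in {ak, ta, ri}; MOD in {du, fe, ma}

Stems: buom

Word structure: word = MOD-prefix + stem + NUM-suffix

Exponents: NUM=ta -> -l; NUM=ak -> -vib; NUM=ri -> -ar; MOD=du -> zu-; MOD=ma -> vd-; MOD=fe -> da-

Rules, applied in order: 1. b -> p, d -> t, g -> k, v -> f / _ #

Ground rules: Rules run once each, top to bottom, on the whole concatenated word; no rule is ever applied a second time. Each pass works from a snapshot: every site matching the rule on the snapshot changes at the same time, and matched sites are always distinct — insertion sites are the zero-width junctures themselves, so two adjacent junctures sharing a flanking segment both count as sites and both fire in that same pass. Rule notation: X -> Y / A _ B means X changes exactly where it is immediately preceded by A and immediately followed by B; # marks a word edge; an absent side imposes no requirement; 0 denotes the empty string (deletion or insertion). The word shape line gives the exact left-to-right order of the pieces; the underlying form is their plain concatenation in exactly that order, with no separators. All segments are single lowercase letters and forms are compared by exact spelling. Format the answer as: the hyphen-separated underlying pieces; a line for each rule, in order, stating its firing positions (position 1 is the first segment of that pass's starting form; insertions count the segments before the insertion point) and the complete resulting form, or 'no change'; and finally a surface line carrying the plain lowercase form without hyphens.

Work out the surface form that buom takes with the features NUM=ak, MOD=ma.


underlying: vd-buom-vib
1. b -> p, d -> t, g -> k, v -> f / _ #: fires at position(s) 9: vdbuomvip
surface: vdbuomvip


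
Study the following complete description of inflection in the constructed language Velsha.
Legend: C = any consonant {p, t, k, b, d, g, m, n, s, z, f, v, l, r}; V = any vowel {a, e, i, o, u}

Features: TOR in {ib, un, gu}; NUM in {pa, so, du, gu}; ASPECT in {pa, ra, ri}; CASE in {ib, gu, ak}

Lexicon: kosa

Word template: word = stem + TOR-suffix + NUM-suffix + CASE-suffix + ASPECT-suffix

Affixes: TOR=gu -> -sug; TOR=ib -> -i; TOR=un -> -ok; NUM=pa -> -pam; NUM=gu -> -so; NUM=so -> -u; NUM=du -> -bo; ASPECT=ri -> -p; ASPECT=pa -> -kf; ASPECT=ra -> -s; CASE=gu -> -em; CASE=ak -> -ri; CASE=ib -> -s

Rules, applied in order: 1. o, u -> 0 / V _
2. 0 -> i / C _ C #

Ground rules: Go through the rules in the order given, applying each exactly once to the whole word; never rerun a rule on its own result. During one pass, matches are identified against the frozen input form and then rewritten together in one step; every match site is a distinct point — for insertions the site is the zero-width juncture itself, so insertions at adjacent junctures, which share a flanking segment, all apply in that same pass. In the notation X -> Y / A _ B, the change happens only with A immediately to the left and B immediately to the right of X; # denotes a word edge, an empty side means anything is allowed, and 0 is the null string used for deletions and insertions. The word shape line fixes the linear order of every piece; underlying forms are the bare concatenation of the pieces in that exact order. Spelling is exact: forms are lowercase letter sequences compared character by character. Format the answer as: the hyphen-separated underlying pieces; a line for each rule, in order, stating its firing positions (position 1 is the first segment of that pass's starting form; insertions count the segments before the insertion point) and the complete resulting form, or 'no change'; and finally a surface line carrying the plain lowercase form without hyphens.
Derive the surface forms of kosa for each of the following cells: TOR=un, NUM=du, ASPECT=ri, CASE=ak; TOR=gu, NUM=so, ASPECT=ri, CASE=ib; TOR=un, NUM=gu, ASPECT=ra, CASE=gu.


cell TOR=un, NUM=du, ASPECT=ri, CASE=ak:
underlying: kosa-ok-bo-ri-p
1. o, u -> 0 / V _: fires at position(s) 5: kosakborip
2. 0 -> i / C _ C #: no change
surface: kosakborip

cell TOR=gu, NUM=so, ASPECT=ri, CASE=ib:
underlying: kosa-sug-u-s-p
1. o, u -> 0 / V _: no change
2. 0 -> i / C _ C #: inserts after position(s) 9: kosasugusip
surface: kosasugusip

cell TOR=un, NUM=gu, ASPECT=ra, CASE=gu:
underlying: kosa-ok-so-em-s
1. o, u -> 0 / V _: fires at position(s) 5: kosaksoems
2. 0 -> i / C _ C #: inserts after position(s) 9: kosaksoemis
surface: kosaksoemis


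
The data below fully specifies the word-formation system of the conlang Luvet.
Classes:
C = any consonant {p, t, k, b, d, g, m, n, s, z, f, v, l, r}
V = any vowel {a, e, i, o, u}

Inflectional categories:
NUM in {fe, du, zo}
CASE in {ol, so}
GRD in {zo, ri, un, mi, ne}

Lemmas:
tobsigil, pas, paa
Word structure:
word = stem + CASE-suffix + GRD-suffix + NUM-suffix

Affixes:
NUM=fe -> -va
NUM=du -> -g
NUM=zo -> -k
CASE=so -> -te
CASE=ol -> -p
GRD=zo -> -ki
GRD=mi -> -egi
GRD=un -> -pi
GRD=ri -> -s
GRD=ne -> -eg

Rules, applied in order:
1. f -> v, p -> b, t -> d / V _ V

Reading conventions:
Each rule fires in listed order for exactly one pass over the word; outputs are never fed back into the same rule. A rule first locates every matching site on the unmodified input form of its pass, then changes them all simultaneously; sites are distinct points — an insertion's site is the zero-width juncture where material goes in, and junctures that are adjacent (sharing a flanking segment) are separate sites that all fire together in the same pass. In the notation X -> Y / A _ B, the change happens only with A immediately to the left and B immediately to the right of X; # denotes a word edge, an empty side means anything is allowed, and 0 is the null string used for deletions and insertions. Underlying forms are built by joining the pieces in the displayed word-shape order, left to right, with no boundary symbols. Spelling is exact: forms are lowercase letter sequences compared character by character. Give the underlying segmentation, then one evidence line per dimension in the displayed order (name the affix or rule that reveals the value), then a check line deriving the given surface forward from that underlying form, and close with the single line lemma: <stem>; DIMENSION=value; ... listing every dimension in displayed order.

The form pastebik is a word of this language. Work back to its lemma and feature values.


underlying: pas-te-pi-k
NUM=zo - signalled by the affix -k
CASE=so - signalled by the affix -te
GRD=un - signalled by the affix -pi
check: pastepik -> pastebik
lemma: pas; NUM=zo; CASE=so; GRD=un


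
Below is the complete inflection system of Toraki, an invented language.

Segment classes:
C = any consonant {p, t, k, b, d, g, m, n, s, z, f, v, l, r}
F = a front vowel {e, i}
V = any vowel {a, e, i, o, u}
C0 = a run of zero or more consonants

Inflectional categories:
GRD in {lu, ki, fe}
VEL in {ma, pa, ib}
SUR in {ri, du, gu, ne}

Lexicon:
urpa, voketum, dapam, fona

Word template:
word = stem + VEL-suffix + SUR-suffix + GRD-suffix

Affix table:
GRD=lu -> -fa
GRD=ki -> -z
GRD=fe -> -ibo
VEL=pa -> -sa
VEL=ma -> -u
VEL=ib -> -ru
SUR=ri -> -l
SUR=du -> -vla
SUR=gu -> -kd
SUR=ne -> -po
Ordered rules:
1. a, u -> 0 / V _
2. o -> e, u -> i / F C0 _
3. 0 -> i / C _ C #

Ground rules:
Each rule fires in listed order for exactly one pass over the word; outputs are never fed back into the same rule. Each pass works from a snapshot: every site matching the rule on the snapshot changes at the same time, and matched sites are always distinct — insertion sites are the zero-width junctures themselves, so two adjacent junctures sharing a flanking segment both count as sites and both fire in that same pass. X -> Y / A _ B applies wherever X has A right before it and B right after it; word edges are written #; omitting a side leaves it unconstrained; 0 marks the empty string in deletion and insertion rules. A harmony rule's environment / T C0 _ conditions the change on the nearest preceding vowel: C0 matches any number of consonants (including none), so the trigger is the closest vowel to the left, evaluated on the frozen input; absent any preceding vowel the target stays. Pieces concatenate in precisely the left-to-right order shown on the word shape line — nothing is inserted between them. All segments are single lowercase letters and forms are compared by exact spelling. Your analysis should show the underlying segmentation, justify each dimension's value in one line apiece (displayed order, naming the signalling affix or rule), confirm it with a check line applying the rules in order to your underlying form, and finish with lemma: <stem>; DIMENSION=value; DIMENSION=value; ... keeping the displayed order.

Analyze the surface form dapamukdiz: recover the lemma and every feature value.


underlying: dapam-u-kd-z
GRD=ki - signalled by the affix -z
VEL=ma - signalled by the affix -u
SUR=gu - signalled by the affix -kd
check: dapamukdz -> dapamukdz -> dapamukdz -> dapamukdiz
lemma: dapam; GRD=ki; VEL=ma; SUR=gu


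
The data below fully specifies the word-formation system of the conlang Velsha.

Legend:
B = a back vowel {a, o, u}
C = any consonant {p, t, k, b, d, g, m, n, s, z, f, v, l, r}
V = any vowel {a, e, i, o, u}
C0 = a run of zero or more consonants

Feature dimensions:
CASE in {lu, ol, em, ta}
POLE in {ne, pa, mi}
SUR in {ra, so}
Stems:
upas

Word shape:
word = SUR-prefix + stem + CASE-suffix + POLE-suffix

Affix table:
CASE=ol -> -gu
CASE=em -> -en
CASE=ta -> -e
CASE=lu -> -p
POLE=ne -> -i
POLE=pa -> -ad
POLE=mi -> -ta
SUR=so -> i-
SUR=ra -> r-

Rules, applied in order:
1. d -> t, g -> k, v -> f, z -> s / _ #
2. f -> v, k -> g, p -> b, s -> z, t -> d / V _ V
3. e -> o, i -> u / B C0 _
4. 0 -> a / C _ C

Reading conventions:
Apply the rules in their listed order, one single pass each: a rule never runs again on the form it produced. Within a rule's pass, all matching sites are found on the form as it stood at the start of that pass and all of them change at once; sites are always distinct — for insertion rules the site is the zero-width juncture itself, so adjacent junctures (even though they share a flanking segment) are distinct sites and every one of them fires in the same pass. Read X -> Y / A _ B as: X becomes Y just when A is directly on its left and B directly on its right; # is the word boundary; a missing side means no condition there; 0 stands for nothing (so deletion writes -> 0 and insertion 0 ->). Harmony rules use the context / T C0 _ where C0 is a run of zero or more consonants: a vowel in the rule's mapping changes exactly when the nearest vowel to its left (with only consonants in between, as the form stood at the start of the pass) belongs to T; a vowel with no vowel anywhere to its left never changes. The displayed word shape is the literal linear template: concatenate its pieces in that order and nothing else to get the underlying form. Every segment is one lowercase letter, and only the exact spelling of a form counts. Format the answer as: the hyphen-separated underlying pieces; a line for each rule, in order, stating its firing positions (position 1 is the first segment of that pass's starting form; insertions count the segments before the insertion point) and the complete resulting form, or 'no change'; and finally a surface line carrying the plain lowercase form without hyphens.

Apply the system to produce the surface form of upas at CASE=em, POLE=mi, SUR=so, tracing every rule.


underlying: i-upas-en-ta
1. d -> t, g -> k, v -> f, z -> s / _ #: no change
2. f -> v, k -> g, p -> b, s -> z, t -> d / V _ V: fires at position(s) 3, 5: iubazenta
3. e -> o, i -> u / B C0 _: fires at position(s) 6: iubazonta
4. 0 -> a / C _ C: inserts after position(s) 7: iubazonata
surface: iubazonata


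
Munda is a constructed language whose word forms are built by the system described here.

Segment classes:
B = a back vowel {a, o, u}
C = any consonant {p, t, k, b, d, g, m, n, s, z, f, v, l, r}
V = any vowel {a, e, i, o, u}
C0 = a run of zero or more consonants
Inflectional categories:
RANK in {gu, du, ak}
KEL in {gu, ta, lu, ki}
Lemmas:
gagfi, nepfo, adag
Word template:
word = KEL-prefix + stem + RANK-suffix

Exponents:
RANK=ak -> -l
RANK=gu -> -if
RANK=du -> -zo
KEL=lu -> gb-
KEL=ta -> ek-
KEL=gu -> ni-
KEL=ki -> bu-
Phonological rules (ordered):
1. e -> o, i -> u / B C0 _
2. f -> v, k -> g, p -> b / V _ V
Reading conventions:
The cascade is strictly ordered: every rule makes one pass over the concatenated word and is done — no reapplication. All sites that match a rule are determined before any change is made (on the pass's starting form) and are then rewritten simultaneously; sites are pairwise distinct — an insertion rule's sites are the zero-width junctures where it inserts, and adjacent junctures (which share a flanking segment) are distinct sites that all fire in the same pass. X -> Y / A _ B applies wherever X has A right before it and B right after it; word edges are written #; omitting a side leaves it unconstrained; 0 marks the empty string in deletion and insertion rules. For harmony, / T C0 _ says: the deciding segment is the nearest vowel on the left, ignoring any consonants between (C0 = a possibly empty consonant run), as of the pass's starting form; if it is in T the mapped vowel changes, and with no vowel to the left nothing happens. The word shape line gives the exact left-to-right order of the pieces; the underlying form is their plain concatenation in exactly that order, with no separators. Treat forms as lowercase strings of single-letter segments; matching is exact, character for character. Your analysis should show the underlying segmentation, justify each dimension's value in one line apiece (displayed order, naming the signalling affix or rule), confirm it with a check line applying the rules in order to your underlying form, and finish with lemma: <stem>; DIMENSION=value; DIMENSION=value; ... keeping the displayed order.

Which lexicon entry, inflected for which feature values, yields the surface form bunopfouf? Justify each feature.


underlying: bu-nepfo-if
RANK=gu - signalled by the affix -if
KEL=ki - signalled by the affix bu-
check: bunepfoif -> bunopfouf -> bunopfouf
lemma: nepfo; RANK=gu; KEL=ki


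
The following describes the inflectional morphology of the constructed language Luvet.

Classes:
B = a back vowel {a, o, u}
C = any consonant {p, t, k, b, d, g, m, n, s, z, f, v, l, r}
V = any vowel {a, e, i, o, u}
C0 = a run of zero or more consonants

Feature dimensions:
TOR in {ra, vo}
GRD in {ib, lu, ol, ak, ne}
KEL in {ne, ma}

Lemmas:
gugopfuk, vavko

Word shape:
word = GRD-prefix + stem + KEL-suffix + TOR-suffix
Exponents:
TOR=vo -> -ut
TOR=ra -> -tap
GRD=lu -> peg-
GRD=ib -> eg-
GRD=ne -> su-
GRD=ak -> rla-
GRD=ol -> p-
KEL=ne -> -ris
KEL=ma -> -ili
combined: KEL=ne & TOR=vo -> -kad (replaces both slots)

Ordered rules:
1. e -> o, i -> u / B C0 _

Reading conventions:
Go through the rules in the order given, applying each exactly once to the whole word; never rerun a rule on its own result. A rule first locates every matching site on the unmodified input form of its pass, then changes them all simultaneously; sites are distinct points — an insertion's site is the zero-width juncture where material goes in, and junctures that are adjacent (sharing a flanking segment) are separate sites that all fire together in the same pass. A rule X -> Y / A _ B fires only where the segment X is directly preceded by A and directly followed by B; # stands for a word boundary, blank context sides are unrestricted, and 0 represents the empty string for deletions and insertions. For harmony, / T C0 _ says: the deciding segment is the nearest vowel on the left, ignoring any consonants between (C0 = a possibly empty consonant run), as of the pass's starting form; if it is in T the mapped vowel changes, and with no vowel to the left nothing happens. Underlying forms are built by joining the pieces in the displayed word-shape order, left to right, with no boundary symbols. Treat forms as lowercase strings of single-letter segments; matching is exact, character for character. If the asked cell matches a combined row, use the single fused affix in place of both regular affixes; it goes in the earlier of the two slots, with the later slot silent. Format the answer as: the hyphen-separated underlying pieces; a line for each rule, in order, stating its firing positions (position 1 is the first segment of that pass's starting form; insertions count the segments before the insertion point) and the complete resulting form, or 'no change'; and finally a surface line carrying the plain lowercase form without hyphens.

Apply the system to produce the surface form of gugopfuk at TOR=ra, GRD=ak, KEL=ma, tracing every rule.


underlying: rla-gugopfuk-ili-tap
1. e -> o, i -> u / B C0 _: fires at position(s) 12: rlagugopfukulitap
surface: rlagugopfukulitap


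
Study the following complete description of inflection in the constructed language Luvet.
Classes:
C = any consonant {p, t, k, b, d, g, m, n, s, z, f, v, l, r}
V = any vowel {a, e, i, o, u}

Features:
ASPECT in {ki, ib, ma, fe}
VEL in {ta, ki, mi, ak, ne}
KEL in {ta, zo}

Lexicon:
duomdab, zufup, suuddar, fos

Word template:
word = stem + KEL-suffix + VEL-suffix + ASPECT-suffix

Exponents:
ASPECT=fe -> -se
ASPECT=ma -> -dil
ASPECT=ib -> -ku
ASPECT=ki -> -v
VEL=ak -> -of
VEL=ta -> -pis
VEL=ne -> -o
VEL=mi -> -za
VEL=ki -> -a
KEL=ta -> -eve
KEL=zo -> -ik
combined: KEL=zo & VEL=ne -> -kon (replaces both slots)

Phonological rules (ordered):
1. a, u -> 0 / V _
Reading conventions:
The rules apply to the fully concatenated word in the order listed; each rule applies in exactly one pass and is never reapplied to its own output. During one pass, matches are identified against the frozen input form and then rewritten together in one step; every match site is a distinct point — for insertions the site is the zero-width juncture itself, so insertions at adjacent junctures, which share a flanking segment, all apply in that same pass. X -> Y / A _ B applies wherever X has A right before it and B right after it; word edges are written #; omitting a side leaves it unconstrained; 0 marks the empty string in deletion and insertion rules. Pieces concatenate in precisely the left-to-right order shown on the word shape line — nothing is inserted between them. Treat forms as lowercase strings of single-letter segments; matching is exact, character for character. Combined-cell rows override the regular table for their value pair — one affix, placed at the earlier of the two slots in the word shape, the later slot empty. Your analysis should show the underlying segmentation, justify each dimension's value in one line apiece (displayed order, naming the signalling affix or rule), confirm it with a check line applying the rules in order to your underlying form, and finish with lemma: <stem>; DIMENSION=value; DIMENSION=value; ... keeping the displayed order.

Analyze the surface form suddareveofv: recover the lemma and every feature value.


underlying: suuddar-eve-of-v
ASPECT=ki - signalled by the affix -v
VEL=ak - signalled by the affix -of
KEL=ta - signalled by the affix -eve
check: suuddareveofv -> suddareveofv
lemma: suuddar; ASPECT=ki; VEL=ak; KEL=ta


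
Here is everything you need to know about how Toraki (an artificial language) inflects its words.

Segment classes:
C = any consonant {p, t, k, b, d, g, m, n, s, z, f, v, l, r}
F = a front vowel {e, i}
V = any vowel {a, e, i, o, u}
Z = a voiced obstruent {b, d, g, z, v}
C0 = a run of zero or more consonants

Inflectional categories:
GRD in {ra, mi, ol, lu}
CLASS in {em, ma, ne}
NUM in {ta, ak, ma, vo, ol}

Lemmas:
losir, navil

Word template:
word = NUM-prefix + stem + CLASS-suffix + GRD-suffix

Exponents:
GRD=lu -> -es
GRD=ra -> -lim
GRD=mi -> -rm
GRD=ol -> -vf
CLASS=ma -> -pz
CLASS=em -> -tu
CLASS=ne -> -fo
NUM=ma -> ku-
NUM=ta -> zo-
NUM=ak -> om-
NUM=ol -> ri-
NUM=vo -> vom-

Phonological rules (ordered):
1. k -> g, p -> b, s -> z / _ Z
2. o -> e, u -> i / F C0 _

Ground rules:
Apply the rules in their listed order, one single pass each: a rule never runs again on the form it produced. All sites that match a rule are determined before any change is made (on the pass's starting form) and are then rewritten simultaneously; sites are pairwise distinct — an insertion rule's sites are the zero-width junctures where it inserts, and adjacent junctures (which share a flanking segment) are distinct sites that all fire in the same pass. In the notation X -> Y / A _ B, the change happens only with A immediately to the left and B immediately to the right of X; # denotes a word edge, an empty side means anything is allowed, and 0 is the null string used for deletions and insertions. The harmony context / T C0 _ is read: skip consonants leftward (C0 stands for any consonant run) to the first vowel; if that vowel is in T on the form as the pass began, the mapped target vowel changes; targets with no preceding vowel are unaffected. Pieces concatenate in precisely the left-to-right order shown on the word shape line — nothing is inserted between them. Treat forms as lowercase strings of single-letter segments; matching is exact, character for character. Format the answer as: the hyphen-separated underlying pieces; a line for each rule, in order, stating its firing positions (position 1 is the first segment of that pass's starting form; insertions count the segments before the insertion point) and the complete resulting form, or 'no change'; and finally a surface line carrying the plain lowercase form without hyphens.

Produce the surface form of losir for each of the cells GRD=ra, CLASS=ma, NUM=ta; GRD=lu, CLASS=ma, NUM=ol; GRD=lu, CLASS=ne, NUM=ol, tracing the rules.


cell GRD=ra, CLASS=ma, NUM=ta:
underlying: zo-losir-pz-lim
1. k -> g, p -> b, s -> z / _ Z: fires at position(s) 8: zolosirbzlim
2. o -> e, u -> i / F C0 _: no change
surface: zolosirbzlim

cell GRD=lu, CLASS=ma, NUM=ol:
underlying: ri-losir-pz-es
1. k -> g, p -> b, s -> z / _ Z: fires at position(s) 8: rilosirbzes
2. o -> e, u -> i / F C0 _: fires at position(s) 4: rilesirbzes
surface: rilesirbzes

cell GRD=lu, CLASS=ne, NUM=ol:
underlying: ri-losir-fo-es
1. k -> g, p -> b, s -> z / _ Z: no change
2. o -> e, u -> i / F C0 _: fires at position(s) 4, 9: rilesirfees
surface: rilesirfees


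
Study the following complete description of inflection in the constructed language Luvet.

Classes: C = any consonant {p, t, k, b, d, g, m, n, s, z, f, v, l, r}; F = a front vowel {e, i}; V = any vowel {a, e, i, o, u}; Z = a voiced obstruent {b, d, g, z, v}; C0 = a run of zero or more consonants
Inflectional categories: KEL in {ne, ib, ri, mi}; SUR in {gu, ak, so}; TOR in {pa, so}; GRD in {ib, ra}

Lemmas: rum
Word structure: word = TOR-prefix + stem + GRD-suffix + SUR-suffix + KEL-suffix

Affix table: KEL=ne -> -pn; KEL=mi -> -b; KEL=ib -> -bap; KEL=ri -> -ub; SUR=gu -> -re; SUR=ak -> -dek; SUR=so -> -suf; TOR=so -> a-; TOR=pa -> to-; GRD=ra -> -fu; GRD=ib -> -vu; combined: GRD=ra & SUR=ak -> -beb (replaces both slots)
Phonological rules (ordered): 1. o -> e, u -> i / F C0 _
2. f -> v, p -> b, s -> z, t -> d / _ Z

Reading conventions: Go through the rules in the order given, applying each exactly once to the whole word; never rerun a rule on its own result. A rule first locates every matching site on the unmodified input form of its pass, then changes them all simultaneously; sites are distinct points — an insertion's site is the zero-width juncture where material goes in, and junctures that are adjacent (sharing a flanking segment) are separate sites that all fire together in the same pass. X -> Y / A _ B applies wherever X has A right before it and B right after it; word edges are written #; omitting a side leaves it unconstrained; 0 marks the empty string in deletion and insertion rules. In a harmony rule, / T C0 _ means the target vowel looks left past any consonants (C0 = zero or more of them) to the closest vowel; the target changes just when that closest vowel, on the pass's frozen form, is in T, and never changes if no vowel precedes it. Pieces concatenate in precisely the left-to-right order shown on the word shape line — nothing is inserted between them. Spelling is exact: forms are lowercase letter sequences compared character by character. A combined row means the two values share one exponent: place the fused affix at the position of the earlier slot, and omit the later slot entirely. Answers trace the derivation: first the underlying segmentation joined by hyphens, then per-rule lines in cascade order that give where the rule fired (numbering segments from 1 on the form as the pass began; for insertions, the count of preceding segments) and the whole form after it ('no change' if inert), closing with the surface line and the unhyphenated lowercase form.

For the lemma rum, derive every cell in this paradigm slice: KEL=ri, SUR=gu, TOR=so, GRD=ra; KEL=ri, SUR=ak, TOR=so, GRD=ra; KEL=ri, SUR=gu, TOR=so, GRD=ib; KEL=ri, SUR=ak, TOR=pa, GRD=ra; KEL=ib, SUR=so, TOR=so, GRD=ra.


cell KEL=ri, SUR=gu, TOR=so, GRD=ra:
underlying: a-rum-fu-re-ub
1. o -> e, u -> i / F C0 _: fires at position(s) 9: arumfureib
2. f -> v, p -> b, s -> z, t -> d / _ Z: no change
surface: arumfureib

cell KEL=ri, SUR=ak, TOR=so, GRD=ra:
underlying: a-rum-beb-ub
1. o -> e, u -> i / F C0 _: fires at position(s) 8: arumbebib
2. f -> v, p -> b, s -> z, t -> d / _ Z: no change
surface: arumbebib

cell KEL=ri, SUR=gu, TOR=so, GRD=ib:
underlying: a-rum-vu-re-ub
1. o -> e, u -> i / F C0 _: fires at position(s) 9: arumvureib
2. f -> v, p -> b, s -> z, t -> d / _ Z: no change
surface: arumvureib

cell KEL=ri, SUR=ak, TOR=pa, GRD=ra:
underlying: to-rum-beb-ub
1. o -> e, u -> i / F C0 _: fires at position(s) 9: torumbebib
2. f -> v, p -> b, s -> z, t -> d / _ Z: no change
surface: torumbebib

cell KEL=ib, SUR=so, TOR=so, GRD=ra:
underlying: a-rum-fu-suf-bap
1. o -> e, u -> i / F C0 _: no change
2. f -> v, p -> b, s -> z, t -> d / _ Z: fires at position(s) 9: arumfusuvbap
surface: arumfusuvbap
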